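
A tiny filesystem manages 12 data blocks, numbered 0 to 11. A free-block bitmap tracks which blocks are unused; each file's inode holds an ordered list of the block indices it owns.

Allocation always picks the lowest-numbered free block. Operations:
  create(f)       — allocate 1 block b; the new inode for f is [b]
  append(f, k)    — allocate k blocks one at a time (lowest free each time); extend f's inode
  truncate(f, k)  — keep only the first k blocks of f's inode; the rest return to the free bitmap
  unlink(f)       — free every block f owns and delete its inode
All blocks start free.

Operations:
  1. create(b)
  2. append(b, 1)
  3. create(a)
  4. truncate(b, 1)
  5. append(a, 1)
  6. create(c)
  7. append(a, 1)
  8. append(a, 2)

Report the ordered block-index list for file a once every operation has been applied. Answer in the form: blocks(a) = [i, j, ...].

blocks(a) = [2, 1, 4, 5, 6]

create(b): bitmap=F........... | b=[0]
append(b, 1): bitmap=FF.......... | b=[0, 1]
create(a): bitmap=FFF......... | a=[2] b=[0, 1]
truncate(b, 1): bitmap=F.F......... | a=[2] b=[0]
append(a, 1): bitmap=FFF......... | a=[2, 1] b=[0]
create(c): bitmap=FFFF........ | a=[2, 1] b=[0] c=[3]
append(a, 1): bitmap=FFFFF....... | a=[2, 1, 4] b=[0] c=[3]
append(a, 2): bitmap=FFFFFFF..... | a=[2, 1, 4, 5, 6] b=[0] c=[3]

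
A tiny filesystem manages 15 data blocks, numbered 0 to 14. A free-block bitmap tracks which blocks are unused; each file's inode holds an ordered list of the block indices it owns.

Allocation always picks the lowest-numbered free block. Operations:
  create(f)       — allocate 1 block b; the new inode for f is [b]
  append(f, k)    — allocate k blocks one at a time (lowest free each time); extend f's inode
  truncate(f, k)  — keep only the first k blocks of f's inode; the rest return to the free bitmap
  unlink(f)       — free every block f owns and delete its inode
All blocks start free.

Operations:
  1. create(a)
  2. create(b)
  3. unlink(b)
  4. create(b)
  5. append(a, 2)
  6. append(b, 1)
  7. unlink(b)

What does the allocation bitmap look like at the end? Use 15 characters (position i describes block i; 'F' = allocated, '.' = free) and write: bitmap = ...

bitmap = F.FF...........

  1. create(a)  ⇒  F..............  {a→[0]}
  2. create(b)  ⇒  FF.............  {a→[0]; b→[1]}
  3. unlink(b)  ⇒  F..............  {a→[0]}
  4. create(b)  ⇒  FF.............  {a→[0]; b→[1]}
  5. append(a, 2)  ⇒  FFFF...........  {a→[0, 2, 3]; b→[1]}
  6. append(b, 1)  ⇒  FFFFF..........  {a→[0, 2, 3]; b→[1, 4]}
  7. unlink(b)  ⇒  F.FF...........  {a→[0, 2, 3]}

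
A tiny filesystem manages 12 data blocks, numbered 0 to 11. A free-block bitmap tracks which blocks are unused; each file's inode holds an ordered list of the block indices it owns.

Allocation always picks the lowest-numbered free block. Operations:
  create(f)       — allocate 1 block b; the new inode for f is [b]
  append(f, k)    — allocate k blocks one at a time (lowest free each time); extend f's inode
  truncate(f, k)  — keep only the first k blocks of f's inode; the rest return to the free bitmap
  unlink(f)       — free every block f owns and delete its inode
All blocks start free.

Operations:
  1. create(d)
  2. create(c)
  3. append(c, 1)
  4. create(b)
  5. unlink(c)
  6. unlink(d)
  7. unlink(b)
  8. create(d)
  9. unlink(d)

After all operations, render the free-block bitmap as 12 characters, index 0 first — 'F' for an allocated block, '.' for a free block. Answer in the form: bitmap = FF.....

[1] create(d) — d=0 (map F...........)
[2] create(c) — c=1 d=0 (map FF..........)
[3] append(c, 1) — c=1,2 d=0 (map FFF.........)
[4] create(b) — b=3 c=1,2 d=0 (map FFFF........)
[5] unlink(c) — b=3 d=0 (map F..F........)
[6] unlink(d) — b=3 (map ...F........)
[7] unlink(b) —  (map ............)
[8] create(d) — d=0 (map F...........)
[9] unlink(d) —  (map ............)

bitmap = ............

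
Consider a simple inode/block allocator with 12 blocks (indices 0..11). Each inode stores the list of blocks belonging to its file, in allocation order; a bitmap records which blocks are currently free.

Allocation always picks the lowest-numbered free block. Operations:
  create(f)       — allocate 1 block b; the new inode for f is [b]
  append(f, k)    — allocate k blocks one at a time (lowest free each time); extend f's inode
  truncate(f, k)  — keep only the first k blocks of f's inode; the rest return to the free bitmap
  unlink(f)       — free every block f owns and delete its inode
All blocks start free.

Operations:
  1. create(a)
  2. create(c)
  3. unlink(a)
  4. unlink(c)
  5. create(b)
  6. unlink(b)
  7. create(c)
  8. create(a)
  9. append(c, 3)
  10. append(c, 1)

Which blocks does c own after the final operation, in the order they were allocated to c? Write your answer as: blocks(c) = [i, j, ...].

blocks(c) = [0, 2, 3, 4, 5]

create(a): bitmap=F........... | a=[0]
create(c): bitmap=FF.......... | a=[0] c=[1]
unlink(a): bitmap=.F.......... | c=[1]
unlink(c): bitmap=............ | 
create(b): bitmap=F........... | b=[0]
unlink(b): bitmap=............ | 
create(c): bitmap=F........... | c=[0]
create(a): bitmap=FF.......... | a=[1] c=[0]
append(c, 3): bitmap=FFFFF....... | a=[1] c=[0, 2, 3, 4]
append(c, 1): bitmap=FFFFFF...... | a=[1] c=[0, 2, 3, 4, 5]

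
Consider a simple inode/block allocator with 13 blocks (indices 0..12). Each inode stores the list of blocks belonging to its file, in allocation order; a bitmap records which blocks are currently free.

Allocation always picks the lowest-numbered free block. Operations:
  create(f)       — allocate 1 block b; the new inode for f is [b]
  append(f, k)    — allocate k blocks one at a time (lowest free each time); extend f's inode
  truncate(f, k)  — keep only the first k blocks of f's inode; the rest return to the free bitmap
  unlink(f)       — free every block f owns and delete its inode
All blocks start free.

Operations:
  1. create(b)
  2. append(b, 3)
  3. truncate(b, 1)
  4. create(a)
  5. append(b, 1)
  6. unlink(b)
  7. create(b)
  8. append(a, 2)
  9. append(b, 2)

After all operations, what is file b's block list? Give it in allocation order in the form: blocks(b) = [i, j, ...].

blocks(b) = [0, 4, 5]

create(b): bitmap=F............ | b=[0]
append(b, 3): bitmap=FFFF......... | b=[0, 1, 2, 3]
truncate(b, 1): bitmap=F............ | b=[0]
create(a): bitmap=FF........... | a=[1] b=[0]
append(b, 1): bitmap=FFF.......... | a=[1] b=[0, 2]
unlink(b): bitmap=.F........... | a=[1]
create(b): bitmap=FF........... | a=[1] b=[0]
append(a, 2): bitmap=FFFF......... | a=[1, 2, 3] b=[0]
append(b, 2): bitmap=FFFFFF....... | a=[1, 2, 3] b=[0, 4, 5]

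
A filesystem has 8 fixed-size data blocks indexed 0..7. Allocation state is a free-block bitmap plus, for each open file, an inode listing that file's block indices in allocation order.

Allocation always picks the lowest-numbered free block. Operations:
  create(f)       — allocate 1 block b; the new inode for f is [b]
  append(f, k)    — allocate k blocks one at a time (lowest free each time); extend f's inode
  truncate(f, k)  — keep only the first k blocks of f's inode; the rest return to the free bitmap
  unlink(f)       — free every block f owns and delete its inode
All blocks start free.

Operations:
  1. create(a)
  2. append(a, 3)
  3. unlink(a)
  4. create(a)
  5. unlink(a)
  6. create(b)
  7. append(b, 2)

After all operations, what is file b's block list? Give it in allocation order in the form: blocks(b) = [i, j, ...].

blocks(b) = [0, 1, 2]

create(a): bitmap=F....... | a=[0]
append(a, 3): bitmap=FFFF.... | a=[0, 1, 2, 3]
unlink(a): bitmap=........ | 
create(a): bitmap=F....... | a=[0]
unlink(a): bitmap=........ | 
create(b): bitmap=F....... | b=[0]
append(b, 2): bitmap=FFF..... | b=[0, 1, 2]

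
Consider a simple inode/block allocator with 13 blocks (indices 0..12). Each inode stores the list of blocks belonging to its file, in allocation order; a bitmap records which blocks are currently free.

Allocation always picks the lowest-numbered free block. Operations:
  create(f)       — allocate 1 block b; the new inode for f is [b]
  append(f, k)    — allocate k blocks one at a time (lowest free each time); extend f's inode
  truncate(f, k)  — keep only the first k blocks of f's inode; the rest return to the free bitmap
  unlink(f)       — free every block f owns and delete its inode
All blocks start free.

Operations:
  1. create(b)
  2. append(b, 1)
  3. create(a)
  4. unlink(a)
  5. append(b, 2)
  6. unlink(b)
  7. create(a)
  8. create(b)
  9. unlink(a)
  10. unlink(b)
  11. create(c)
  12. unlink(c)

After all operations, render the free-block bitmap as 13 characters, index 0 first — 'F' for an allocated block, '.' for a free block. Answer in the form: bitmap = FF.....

create(b): bitmap=F............ | b=[0]
append(b, 1): bitmap=FF........... | b=[0, 1]
create(a): bitmap=FFF.......... | a=[2] b=[0, 1]
unlink(a): bitmap=FF........... | b=[0, 1]
append(b, 2): bitmap=FFFF......... | b=[0, 1, 2, 3]
unlink(b): bitmap=............. | 
create(a): bitmap=F............ | a=[0]
create(b): bitmap=FF........... | a=[0] b=[1]
unlink(a): bitmap=.F........... | b=[1]
unlink(b): bitmap=............. | 
create(c): bitmap=F............ | c=[0]
unlink(c): bitmap=............. | 

bitmap = .............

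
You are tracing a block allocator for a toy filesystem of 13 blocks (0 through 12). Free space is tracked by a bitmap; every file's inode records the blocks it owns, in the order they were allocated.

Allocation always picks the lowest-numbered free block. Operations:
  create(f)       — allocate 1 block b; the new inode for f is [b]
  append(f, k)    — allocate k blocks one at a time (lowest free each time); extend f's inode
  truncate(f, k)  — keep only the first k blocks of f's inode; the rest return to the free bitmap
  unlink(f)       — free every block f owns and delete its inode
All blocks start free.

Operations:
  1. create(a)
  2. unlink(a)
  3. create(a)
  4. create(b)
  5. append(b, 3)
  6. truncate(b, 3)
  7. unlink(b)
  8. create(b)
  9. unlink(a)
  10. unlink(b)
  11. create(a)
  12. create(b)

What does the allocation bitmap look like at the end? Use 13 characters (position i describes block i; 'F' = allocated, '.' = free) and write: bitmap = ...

bitmap = FF...........

  1. create(a)  ⇒  F............  {a→[0]}
  2. unlink(a)  ⇒  .............  {}
  3. create(a)  ⇒  F............  {a→[0]}
  4. create(b)  ⇒  FF...........  {a→[0]; b→[1]}
  5. append(b, 3)  ⇒  FFFFF........  {a→[0]; b→[1, 2, 3, 4]}
  6. truncate(b, 3)  ⇒  FFFF.........  {a→[0]; b→[1, 2, 3]}
  7. unlink(b)  ⇒  F............  {a→[0]}
  8. create(b)  ⇒  FF...........  {a→[0]; b→[1]}
  9. unlink(a)  ⇒  .F...........  {b→[1]}
  10. unlink(b)  ⇒  .............  {}
  11. create(a)  ⇒  F............  {a→[0]}
  12. create(b)  ⇒  FF...........  {a→[0]; b→[1]}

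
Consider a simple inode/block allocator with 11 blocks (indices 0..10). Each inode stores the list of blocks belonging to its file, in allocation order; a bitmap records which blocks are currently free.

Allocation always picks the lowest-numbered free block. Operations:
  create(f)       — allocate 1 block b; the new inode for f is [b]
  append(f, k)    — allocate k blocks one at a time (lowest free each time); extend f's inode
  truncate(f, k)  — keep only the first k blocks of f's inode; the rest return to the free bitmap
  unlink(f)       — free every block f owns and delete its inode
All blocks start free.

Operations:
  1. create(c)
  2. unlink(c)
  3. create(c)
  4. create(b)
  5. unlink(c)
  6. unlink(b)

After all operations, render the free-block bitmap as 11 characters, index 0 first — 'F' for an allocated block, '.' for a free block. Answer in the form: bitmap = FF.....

bitmap = ...........

create(c): bitmap=F.......... | c=[0]
unlink(c): bitmap=........... | 
create(c): bitmap=F.......... | c=[0]
create(b): bitmap=FF......... | b=[1] c=[0]
unlink(c): bitmap=.F......... | b=[1]
unlink(b): bitmap=........... | 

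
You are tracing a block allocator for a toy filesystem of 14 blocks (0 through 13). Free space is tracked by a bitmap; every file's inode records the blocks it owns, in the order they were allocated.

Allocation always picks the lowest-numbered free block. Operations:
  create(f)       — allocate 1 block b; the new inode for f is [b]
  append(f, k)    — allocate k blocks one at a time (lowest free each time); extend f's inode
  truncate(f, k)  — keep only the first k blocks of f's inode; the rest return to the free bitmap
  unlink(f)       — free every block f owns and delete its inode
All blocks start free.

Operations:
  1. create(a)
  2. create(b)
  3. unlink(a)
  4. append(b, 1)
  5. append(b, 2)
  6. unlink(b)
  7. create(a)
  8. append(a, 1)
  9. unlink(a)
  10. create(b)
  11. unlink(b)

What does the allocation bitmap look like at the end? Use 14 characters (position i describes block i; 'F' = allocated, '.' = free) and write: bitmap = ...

[1] create(a) — a=0 (map F.............)
[2] create(b) — a=0 b=1 (map FF............)
[3] unlink(a) — b=1 (map .F............)
[4] append(b, 1) — b=1,0 (map FF............)
[5] append(b, 2) — b=1,0,2,3 (map FFFF..........)
[6] unlink(b) —  (map ..............)
[7] create(a) — a=0 (map F.............)
[8] append(a, 1) — a=0,1 (map FF............)
[9] unlink(a) —  (map ..............)
[10] create(b) — b=0 (map F.............)
[11] unlink(b) —  (map ..............)

bitmap = ..............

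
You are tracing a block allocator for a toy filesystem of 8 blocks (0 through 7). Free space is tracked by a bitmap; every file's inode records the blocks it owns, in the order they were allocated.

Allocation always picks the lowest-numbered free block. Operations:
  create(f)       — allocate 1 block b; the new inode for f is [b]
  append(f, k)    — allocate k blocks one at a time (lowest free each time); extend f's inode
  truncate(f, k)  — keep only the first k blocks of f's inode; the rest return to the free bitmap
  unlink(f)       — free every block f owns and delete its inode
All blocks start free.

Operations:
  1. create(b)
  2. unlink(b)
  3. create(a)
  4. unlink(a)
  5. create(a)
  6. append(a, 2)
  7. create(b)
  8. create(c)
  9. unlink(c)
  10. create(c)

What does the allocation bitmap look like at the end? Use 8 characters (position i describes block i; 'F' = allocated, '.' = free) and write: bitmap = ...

bitmap = FFFFF...

[1] create(b) — b=0 (map F.......)
[2] unlink(b) —  (map ........)
[3] create(a) — a=0 (map F.......)
[4] unlink(a) —  (map ........)
[5] create(a) — a=0 (map F.......)
[6] append(a, 2) — a=0,1,2 (map FFF.....)
[7] create(b) — a=0,1,2 b=3 (map FFFF....)
[8] create(c) — a=0,1,2 b=3 c=4 (map FFFFF...)
[9] unlink(c) — a=0,1,2 b=3 (map FFFF....)
[10] create(c) — a=0,1,2 b=3 c=4 (map FFFFF...)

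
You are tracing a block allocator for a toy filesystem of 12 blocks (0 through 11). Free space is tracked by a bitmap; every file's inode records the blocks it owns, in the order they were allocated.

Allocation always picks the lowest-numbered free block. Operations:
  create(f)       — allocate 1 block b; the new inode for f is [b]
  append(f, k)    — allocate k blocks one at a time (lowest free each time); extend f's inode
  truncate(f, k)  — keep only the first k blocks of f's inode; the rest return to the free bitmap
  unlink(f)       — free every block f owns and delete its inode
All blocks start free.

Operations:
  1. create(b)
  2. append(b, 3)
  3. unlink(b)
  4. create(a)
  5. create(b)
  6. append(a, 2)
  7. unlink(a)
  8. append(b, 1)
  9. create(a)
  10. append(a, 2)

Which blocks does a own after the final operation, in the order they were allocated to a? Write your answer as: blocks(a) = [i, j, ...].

after create(b) → b:[0]  free=[F...........]
after append(b, 3) → b:[0, 1, 2, 3]  free=[FFFF........]
after unlink(b) →   free=[............]
after create(a) → a:[0]  free=[F...........]
after create(b) → a:[0], b:[1]  free=[FF..........]
after append(a, 2) → a:[0, 2, 3], b:[1]  free=[FFFF........]
after unlink(a) → b:[1]  free=[.F..........]
after append(b, 1) → b:[1, 0]  free=[FF..........]
after create(a) → a:[2], b:[1, 0]  free=[FFF.........]
after append(a, 2) → a:[2, 3, 4], b:[1, 0]  free=[FFFFF.......]

blocks(a) = [2, 3, 4]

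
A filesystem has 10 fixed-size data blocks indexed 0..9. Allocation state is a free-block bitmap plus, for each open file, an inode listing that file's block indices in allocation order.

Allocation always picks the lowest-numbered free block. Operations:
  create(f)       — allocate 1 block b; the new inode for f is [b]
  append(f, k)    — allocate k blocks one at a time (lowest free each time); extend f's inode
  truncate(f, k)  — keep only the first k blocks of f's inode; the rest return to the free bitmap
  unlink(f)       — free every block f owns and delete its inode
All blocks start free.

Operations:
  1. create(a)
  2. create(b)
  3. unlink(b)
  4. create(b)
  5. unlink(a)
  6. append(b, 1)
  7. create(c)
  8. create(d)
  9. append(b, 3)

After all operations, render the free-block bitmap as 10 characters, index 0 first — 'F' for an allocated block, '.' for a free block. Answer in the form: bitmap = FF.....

bitmap = FFFFFFF...

  1. create(a)  ⇒  F.........  {a→[0]}
  2. create(b)  ⇒  FF........  {a→[0]; b→[1]}
  3. unlink(b)  ⇒  F.........  {a→[0]}
  4. create(b)  ⇒  FF........  {a→[0]; b→[1]}
  5. unlink(a)  ⇒  .F........  {b→[1]}
  6. append(b, 1)  ⇒  FF........  {b→[1, 0]}
  7. create(c)  ⇒  FFF.......  {b→[1, 0]; c→[2]}
  8. create(d)  ⇒  FFFF......  {b→[1, 0]; c→[2]; d→[3]}
  9. append(b, 3)  ⇒  FFFFFFF...  {b→[1, 0, 4, 5, 6]; c→[2]; d→[3]}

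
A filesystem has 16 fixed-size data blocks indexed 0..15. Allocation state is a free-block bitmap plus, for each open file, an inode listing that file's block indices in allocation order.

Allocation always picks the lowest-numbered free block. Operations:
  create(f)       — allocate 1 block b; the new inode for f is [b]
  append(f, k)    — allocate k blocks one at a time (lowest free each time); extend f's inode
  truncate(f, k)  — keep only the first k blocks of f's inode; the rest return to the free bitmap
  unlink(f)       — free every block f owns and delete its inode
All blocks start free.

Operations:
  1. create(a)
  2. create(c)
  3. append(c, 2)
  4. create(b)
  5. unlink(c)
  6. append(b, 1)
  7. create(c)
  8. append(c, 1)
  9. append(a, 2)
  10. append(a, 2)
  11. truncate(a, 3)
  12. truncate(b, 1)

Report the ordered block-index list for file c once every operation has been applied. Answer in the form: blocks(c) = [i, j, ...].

create(a): bitmap=F............... | a=[0]
create(c): bitmap=FF.............. | a=[0] c=[1]
append(c, 2): bitmap=FFFF............ | a=[0] c=[1, 2, 3]
create(b): bitmap=FFFFF........... | a=[0] b=[4] c=[1, 2, 3]
unlink(c): bitmap=F...F........... | a=[0] b=[4]
append(b, 1): bitmap=FF..F........... | a=[0] b=[4, 1]
create(c): bitmap=FFF.F........... | a=[0] b=[4, 1] c=[2]
append(c, 1): bitmap=FFFFF........... | a=[0] b=[4, 1] c=[2, 3]
append(a, 2): bitmap=FFFFFFF......... | a=[0, 5, 6] b=[4, 1] c=[2, 3]
append(a, 2): bitmap=FFFFFFFFF....... | a=[0, 5, 6, 7, 8] b=[4, 1] c=[2, 3]
truncate(a, 3): bitmap=FFFFFFF......... | a=[0, 5, 6] b=[4, 1] c=[2, 3]
truncate(b, 1): bitmap=F.FFFFF......... | a=[0, 5, 6] b=[4] c=[2, 3]

blocks(c) = [2, 3]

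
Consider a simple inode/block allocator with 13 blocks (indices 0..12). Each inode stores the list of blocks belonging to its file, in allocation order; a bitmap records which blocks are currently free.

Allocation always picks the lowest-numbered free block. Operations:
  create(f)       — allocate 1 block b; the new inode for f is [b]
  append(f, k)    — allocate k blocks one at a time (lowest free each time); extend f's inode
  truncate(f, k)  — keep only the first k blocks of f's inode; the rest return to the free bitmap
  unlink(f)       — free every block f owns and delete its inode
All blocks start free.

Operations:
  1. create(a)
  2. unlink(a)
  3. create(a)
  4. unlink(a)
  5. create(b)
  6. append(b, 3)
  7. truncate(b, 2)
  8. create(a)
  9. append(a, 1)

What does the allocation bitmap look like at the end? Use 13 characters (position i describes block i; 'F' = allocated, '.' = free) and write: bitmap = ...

after create(a) → a:[0]  free=[F............]
after unlink(a) →   free=[.............]
after create(a) → a:[0]  free=[F............]
after unlink(a) →   free=[.............]
after create(b) → b:[0]  free=[F............]
after append(b, 3) → b:[0, 1, 2, 3]  free=[FFFF.........]
after truncate(b, 2) → b:[0, 1]  free=[FF...........]
after create(a) → a:[2], b:[0, 1]  free=[FFF..........]
after append(a, 1) → a:[2, 3], b:[0, 1]  free=[FFFF.........]

bitmap = FFFF.........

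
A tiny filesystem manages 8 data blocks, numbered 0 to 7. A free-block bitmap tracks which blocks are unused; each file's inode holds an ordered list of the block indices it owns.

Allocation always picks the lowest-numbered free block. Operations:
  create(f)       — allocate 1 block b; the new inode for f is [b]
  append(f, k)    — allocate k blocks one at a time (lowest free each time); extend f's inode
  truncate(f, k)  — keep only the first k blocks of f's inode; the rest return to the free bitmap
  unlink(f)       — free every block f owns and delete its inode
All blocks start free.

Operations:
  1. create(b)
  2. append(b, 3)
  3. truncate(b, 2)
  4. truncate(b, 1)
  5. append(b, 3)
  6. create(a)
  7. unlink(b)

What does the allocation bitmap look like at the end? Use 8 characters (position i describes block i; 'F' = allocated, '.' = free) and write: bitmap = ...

bitmap = ....F...

after create(b) → b:[0]  free=[F.......]
after append(b, 3) → b:[0, 1, 2, 3]  free=[FFFF....]
after truncate(b, 2) → b:[0, 1]  free=[FF......]
after truncate(b, 1) → b:[0]  free=[F.......]
after append(b, 3) → b:[0, 1, 2, 3]  free=[FFFF....]
after create(a) → a:[4], b:[0, 1, 2, 3]  free=[FFFFF...]
after unlink(b) → a:[4]  free=[....F...]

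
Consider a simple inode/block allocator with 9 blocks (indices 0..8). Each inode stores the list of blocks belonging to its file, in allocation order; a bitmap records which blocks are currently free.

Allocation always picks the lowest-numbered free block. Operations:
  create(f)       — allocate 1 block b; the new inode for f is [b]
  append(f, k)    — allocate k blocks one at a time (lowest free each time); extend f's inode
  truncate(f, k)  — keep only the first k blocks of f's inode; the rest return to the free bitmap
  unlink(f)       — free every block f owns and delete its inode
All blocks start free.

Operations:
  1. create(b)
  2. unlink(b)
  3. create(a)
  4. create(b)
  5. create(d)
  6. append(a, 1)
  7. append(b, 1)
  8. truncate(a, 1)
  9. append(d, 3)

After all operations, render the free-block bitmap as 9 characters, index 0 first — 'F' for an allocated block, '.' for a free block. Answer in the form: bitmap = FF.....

  1. create(b)  ⇒  F........  {b→[0]}
  2. unlink(b)  ⇒  .........  {}
  3. create(a)  ⇒  F........  {a→[0]}
  4. create(b)  ⇒  FF.......  {a→[0]; b→[1]}
  5. create(d)  ⇒  FFF......  {a→[0]; b→[1]; d→[2]}
  6. append(a, 1)  ⇒  FFFF.....  {a→[0, 3]; b→[1]; d→[2]}
  7. append(b, 1)  ⇒  FFFFF....  {a→[0, 3]; b→[1, 4]; d→[2]}
  8. truncate(a, 1)  ⇒  FFF.F....  {a→[0]; b→[1, 4]; d→[2]}
  9. append(d, 3)  ⇒  FFFFFFF..  {a→[0]; b→[1, 4]; d→[2, 3, 5, 6]}

bitmap = FFFFFFF..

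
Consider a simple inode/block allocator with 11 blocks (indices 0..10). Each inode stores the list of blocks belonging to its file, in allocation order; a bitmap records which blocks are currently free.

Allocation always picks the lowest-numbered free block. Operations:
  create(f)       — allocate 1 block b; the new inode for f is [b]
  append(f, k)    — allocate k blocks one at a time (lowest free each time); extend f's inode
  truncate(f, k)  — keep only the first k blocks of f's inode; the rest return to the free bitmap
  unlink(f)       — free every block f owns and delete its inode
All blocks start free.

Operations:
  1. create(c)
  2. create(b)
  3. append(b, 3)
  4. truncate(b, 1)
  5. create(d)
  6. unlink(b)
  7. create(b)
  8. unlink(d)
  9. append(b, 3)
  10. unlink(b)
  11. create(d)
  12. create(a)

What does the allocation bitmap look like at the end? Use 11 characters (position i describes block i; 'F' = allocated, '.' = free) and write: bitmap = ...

  1. create(c)  ⇒  F..........  {c→[0]}
  2. create(b)  ⇒  FF.........  {b→[1]; c→[0]}
  3. append(b, 3)  ⇒  FFFFF......  {b→[1, 2, 3, 4]; c→[0]}
  4. truncate(b, 1)  ⇒  FF.........  {b→[1]; c→[0]}
  5. create(d)  ⇒  FFF........  {b→[1]; c→[0]; d→[2]}
  6. unlink(b)  ⇒  F.F........  {c→[0]; d→[2]}
  7. create(b)  ⇒  FFF........  {b→[1]; c→[0]; d→[2]}
  8. unlink(d)  ⇒  FF.........  {b→[1]; c→[0]}
  9. append(b, 3)  ⇒  FFFFF......  {b→[1, 2, 3, 4]; c→[0]}
  10. unlink(b)  ⇒  F..........  {c→[0]}
  11. create(d)  ⇒  FF.........  {c→[0]; d→[1]}
  12. create(a)  ⇒  FFF........  {a→[2]; c→[0]; d→[1]}

bitmap = FFF........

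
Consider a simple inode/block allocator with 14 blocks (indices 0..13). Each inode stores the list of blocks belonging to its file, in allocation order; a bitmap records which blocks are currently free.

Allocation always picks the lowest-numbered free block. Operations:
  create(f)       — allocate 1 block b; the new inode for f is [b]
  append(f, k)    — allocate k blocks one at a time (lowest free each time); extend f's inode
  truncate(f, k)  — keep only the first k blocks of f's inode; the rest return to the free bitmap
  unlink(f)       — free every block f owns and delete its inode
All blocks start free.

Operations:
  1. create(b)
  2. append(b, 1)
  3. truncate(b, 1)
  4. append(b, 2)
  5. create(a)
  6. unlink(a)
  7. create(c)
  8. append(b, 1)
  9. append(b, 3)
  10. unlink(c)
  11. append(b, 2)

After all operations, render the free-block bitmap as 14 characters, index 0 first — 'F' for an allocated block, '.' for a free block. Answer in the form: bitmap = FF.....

bitmap = FFFFFFFFF.....

create(b): bitmap=F............. | b=[0]
append(b, 1): bitmap=FF............ | b=[0, 1]
truncate(b, 1): bitmap=F............. | b=[0]
append(b, 2): bitmap=FFF........... | b=[0, 1, 2]
create(a): bitmap=FFFF.......... | a=[3] b=[0, 1, 2]
unlink(a): bitmap=FFF........... | b=[0, 1, 2]
create(c): bitmap=FFFF.......... | b=[0, 1, 2] c=[3]
append(b, 1): bitmap=FFFFF......... | b=[0, 1, 2, 4] c=[3]
append(b, 3): bitmap=FFFFFFFF...... | b=[0, 1, 2, 4, 5, 6, 7] c=[3]
unlink(c): bitmap=FFF.FFFF...... | b=[0, 1, 2, 4, 5, 6, 7]
append(b, 2): bitmap=FFFFFFFFF..... | b=[0, 1, 2, 4, 5, 6, 7, 3, 8]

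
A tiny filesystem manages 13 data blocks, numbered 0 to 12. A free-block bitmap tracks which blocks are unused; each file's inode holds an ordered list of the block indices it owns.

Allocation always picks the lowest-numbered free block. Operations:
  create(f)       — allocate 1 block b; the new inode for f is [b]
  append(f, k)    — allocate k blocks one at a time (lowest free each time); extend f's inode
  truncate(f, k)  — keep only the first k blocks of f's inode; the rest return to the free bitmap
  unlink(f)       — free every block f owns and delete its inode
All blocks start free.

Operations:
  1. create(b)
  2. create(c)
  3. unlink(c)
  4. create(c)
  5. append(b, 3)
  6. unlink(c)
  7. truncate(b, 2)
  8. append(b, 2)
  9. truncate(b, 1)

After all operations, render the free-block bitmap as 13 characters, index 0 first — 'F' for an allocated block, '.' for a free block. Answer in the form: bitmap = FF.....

create(b): bitmap=F............ | b=[0]
create(c): bitmap=FF........... | b=[0] c=[1]
unlink(c): bitmap=F............ | b=[0]
create(c): bitmap=FF........... | b=[0] c=[1]
append(b, 3): bitmap=FFFFF........ | b=[0, 2, 3, 4] c=[1]
unlink(c): bitmap=F.FFF........ | b=[0, 2, 3, 4]
truncate(b, 2): bitmap=F.F.......... | b=[0, 2]
append(b, 2): bitmap=FFFF......... | b=[0, 2, 1, 3]
truncate(b, 1): bitmap=F............ | b=[0]

bitmap = F............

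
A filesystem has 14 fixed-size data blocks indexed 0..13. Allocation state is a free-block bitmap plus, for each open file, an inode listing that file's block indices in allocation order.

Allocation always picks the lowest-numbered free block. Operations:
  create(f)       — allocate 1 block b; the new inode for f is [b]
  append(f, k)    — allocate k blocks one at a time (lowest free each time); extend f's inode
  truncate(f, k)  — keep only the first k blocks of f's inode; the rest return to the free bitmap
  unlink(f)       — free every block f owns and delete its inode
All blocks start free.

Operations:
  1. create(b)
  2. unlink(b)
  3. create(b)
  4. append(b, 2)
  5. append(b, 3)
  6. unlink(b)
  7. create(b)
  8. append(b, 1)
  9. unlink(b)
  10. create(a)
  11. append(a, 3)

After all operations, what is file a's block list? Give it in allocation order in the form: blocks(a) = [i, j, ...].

blocks(a) = [0, 1, 2, 3]

after create(b) → b:[0]  free=[F.............]
after unlink(b) →   free=[..............]
after create(b) → b:[0]  free=[F.............]
after append(b, 2) → b:[0, 1, 2]  free=[FFF...........]
after append(b, 3) → b:[0, 1, 2, 3, 4, 5]  free=[FFFFFF........]
after unlink(b) →   free=[..............]
after create(b) → b:[0]  free=[F.............]
after append(b, 1) → b:[0, 1]  free=[FF............]
after unlink(b) →   free=[..............]
after create(a) → a:[0]  free=[F.............]
after append(a, 3) → a:[0, 1, 2, 3]  free=[FFFF..........]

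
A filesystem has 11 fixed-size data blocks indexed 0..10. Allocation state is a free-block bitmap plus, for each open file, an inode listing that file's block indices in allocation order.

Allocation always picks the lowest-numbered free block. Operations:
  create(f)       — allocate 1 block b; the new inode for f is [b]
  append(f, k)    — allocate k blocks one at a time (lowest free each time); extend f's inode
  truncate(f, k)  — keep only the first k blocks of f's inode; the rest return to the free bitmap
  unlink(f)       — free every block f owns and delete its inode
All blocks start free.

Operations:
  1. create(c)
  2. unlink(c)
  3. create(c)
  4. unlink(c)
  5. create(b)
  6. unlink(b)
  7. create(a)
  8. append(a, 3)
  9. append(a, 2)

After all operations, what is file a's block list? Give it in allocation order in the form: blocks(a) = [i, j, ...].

blocks(a) = [0, 1, 2, 3, 4, 5]

[1] create(c) — c=0 (map F..........)
[2] unlink(c) —  (map ...........)
[3] create(c) — c=0 (map F..........)
[4] unlink(c) —  (map ...........)
[5] create(b) — b=0 (map F..........)
[6] unlink(b) —  (map ...........)
[7] create(a) — a=0 (map F..........)
[8] append(a, 3) — a=0,1,2,3 (map FFFF.......)
[9] append(a, 2) — a=0,1,2,3,4,5 (map FFFFFF.....)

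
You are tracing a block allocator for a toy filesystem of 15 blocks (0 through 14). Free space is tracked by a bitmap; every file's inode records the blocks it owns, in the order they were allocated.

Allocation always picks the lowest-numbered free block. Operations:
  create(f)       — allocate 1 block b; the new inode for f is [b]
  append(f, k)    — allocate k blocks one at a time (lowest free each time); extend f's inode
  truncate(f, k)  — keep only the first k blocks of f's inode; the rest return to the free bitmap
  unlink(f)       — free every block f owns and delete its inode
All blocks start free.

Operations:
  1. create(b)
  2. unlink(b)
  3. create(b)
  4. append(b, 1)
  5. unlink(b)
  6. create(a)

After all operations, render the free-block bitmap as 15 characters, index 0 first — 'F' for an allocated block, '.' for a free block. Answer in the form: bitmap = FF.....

bitmap = F..............

  1. create(b)  ⇒  F..............  {b→[0]}
  2. unlink(b)  ⇒  ...............  {}
  3. create(b)  ⇒  F..............  {b→[0]}
  4. append(b, 1)  ⇒  FF.............  {b→[0, 1]}
  5. unlink(b)  ⇒  ...............  {}
  6. create(a)  ⇒  F..............  {a→[0]}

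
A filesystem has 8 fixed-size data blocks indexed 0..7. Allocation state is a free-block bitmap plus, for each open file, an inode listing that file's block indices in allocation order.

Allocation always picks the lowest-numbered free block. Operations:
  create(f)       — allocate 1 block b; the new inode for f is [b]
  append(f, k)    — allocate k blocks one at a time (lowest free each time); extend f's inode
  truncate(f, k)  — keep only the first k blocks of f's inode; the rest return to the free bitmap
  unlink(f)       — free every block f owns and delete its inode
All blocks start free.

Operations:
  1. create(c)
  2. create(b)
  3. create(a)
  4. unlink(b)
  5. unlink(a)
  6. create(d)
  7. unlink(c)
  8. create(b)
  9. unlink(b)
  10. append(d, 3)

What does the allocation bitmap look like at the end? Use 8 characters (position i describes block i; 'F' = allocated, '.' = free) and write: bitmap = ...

  1. create(c)  ⇒  F.......  {c→[0]}
  2. create(b)  ⇒  FF......  {b→[1]; c→[0]}
  3. create(a)  ⇒  FFF.....  {a→[2]; b→[1]; c→[0]}
  4. unlink(b)  ⇒  F.F.....  {a→[2]; c→[0]}
  5. unlink(a)  ⇒  F.......  {c→[0]}
  6. create(d)  ⇒  FF......  {c→[0]; d→[1]}
  7. unlink(c)  ⇒  .F......  {d→[1]}
  8. create(b)  ⇒  FF......  {b→[0]; d→[1]}
  9. unlink(b)  ⇒  .F......  {d→[1]}
  10. append(d, 3)  ⇒  FFFF....  {d→[1, 0, 2, 3]}

bitmap = FFFF....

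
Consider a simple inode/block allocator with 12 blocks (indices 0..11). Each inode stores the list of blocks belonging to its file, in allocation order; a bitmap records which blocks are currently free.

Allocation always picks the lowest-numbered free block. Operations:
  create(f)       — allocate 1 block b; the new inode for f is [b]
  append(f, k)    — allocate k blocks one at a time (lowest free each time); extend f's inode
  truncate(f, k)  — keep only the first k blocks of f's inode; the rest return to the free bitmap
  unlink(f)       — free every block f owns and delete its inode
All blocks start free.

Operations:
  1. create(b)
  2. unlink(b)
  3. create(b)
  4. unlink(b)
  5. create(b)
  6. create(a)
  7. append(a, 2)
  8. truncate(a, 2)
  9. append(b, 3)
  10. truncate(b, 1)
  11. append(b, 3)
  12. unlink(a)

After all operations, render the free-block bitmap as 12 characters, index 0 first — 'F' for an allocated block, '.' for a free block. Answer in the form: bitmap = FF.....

after create(b) → b:[0]  free=[F...........]
after unlink(b) →   free=[............]
after create(b) → b:[0]  free=[F...........]
after unlink(b) →   free=[............]
after create(b) → b:[0]  free=[F...........]
after create(a) → a:[1], b:[0]  free=[FF..........]
after append(a, 2) → a:[1, 2, 3], b:[0]  free=[FFFF........]
after truncate(a, 2) → a:[1, 2], b:[0]  free=[FFF.........]
after append(b, 3) → a:[1, 2], b:[0, 3, 4, 5]  free=[FFFFFF......]
after truncate(b, 1) → a:[1, 2], b:[0]  free=[FFF.........]
after append(b, 3) → a:[1, 2], b:[0, 3, 4, 5]  free=[FFFFFF......]
after unlink(a) → b:[0, 3, 4, 5]  free=[F..FFF......]

bitmap = F..FFF......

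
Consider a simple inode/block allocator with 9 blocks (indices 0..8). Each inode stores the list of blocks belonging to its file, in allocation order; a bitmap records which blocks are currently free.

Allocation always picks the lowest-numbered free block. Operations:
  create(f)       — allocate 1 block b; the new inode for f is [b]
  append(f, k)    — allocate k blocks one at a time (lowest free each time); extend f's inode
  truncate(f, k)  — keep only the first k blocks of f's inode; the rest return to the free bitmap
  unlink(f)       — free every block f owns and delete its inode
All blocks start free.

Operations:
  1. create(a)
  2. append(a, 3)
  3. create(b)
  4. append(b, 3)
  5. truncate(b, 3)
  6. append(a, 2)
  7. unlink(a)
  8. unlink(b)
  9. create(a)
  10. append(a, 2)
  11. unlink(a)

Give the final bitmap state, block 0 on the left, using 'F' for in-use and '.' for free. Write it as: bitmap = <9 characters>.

bitmap = .........

after create(a) → a:[0]  free=[F........]
after append(a, 3) → a:[0, 1, 2, 3]  free=[FFFF.....]
after create(b) → a:[0, 1, 2, 3], b:[4]  free=[FFFFF....]
after append(b, 3) → a:[0, 1, 2, 3], b:[4, 5, 6, 7]  free=[FFFFFFFF.]
after truncate(b, 3) → a:[0, 1, 2, 3], b:[4, 5, 6]  free=[FFFFFFF..]
after append(a, 2) → a:[0, 1, 2, 3, 7, 8], b:[4, 5, 6]  free=[FFFFFFFFF]
after unlink(a) → b:[4, 5, 6]  free=[....FFF..]
after unlink(b) →   free=[.........]
after create(a) → a:[0]  free=[F........]
after append(a, 2) → a:[0, 1, 2]  free=[FFF......]
after unlink(a) →   free=[.........]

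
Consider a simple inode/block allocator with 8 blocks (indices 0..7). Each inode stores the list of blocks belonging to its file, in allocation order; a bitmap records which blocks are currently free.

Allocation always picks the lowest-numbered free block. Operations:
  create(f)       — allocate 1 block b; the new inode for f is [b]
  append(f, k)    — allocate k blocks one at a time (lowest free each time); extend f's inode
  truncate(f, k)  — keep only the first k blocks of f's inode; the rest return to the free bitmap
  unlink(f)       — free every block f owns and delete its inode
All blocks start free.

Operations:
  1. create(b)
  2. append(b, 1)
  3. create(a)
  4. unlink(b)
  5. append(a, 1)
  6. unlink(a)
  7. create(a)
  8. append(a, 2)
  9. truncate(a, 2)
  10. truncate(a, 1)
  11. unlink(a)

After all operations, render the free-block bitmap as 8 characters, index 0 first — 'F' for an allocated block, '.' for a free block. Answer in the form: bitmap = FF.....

bitmap = ........

[1] create(b) — b=0 (map F.......)
[2] append(b, 1) — b=0,1 (map FF......)
[3] create(a) — a=2 b=0,1 (map FFF.....)
[4] unlink(b) — a=2 (map ..F.....)
[5] append(a, 1) — a=2,0 (map F.F.....)
[6] unlink(a) —  (map ........)
[7] create(a) — a=0 (map F.......)
[8] append(a, 2) — a=0,1,2 (map FFF.....)
[9] truncate(a, 2) — a=0,1 (map FF......)
[10] truncate(a, 1) — a=0 (map F.......)
[11] unlink(a) —  (map ........)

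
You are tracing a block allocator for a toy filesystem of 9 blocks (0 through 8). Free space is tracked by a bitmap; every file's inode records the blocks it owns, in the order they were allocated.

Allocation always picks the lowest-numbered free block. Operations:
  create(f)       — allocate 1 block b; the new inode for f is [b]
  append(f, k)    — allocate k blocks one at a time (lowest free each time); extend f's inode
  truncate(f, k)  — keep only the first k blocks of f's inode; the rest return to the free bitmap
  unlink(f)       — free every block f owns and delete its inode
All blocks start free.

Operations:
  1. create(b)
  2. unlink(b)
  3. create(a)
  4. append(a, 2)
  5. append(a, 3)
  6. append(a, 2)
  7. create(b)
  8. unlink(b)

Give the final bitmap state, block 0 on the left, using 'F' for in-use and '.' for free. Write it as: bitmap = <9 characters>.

bitmap = FFFFFFFF.

create(b): bitmap=F........ | b=[0]
unlink(b): bitmap=......... | 
create(a): bitmap=F........ | a=[0]
append(a, 2): bitmap=FFF...... | a=[0, 1, 2]
append(a, 3): bitmap=FFFFFF... | a=[0, 1, 2, 3, 4, 5]
append(a, 2): bitmap=FFFFFFFF. | a=[0, 1, 2, 3, 4, 5, 6, 7]
create(b): bitmap=FFFFFFFFF | a=[0, 1, 2, 3, 4, 5, 6, 7] b=[8]
unlink(b): bitmap=FFFFFFFF. | a=[0, 1, 2, 3, 4, 5, 6, 7]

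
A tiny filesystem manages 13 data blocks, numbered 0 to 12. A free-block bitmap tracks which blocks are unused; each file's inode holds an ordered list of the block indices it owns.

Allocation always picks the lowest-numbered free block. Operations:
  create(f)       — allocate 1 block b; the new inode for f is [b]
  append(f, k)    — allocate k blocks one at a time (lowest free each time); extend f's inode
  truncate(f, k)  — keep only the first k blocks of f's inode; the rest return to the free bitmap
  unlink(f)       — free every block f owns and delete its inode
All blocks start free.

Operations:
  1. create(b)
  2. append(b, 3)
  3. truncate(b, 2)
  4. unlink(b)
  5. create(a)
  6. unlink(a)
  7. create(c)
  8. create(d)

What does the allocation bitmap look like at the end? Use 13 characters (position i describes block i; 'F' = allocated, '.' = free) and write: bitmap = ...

create(b): bitmap=F............ | b=[0]
append(b, 3): bitmap=FFFF......... | b=[0, 1, 2, 3]
truncate(b, 2): bitmap=FF........... | b=[0, 1]
unlink(b): bitmap=............. | 
create(a): bitmap=F............ | a=[0]
unlink(a): bitmap=............. | 
create(c): bitmap=F............ | c=[0]
create(d): bitmap=FF........... | c=[0] d=[1]

bitmap = FF...........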